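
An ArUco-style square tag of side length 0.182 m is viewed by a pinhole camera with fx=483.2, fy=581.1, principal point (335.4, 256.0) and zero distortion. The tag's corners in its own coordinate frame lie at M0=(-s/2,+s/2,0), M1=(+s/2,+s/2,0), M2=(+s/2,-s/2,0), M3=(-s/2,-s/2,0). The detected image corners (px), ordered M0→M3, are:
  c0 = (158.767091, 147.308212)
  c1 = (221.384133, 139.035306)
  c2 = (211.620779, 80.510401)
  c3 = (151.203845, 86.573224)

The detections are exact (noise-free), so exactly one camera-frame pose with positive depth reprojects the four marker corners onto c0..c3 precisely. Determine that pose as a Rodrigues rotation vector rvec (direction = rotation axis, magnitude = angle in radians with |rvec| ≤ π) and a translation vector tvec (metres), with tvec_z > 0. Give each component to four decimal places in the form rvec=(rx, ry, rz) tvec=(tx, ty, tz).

rvec=(-0.3652, -0.2320, -0.2136) tvec=(-0.4559, -0.3640, 1.4761)

Intrinsics K: fx=483.2, fy=581.1, cx=335.4, cy=256.0
Marker side s = 0.182 m; corners in marker frame (Z=0):
  M0 = (-0.0910, +0.0910, 0)
  M1 = (+0.0910, +0.0910, 0)
  M2 = (+0.0910, -0.0910, 0)
  M3 = (-0.0910, -0.0910, 0)
Detected image corners:
  c0 = (158.767091, 147.308212) px
  c1 = (221.384133, 139.035306) px
  c2 = (211.620779, 80.510401) px
  c3 = (151.203845, 86.573224) px
Planar DLT: solve 8×8 A·h = b for H (H[2,2]=1):
  H  [+370.76524 +6.56733 +186.15218]
  H  [-19.19436 +302.43787 +112.69826]
  H  [+0.17703 -0.22144 +1.00000]
B = K⁻¹H; ‖b₁‖=0.677465, ‖b₂‖=0.677465; λ = 2/(‖b₁‖+‖b₂‖) = 1.476091, sign → tz>0 ⇒ λ=+1.476091
r₁ = λ·B[:,0] = (+0.95124,-0.16387,+0.26131); r₂ = λ·B[:,1] = (+0.24694,+0.91224,-0.32686)
r₃ = r₁×r₂ = (-0.18481,+0.37545,+0.90823); SVD([r₁ r₂ r₃]) → R = UVᵀ:
  R  [+0.95124 +0.24694 -0.18481]
  R  [-0.16387 +0.91224 +0.37545]
  R  [+0.26131 -0.32686 +0.90823]
t = (-0.45593, -0.36401, +1.47609) m
tr R = 2.771712; θ = arccos((tr R − 1)/2) = 0.482461 rad = 27.643°
axis k = ((R−Rᵀ)₃₂, (R−Rᵀ)₁₃, (R−Rᵀ)₂₁) / (2 sinθ) = (-0.756868, -0.480771, -0.442729)
rvec = θ·k = (-0.365159, -0.231953, -0.213600)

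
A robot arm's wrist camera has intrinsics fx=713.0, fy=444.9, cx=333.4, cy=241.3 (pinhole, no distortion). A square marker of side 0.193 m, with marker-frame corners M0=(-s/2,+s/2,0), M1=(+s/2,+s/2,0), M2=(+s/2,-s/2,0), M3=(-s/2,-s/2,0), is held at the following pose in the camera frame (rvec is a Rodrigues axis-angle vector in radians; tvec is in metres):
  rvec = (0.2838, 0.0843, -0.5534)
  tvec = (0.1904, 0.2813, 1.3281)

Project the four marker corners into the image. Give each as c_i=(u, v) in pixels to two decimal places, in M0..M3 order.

Intrinsics K: fx=713.0, fy=444.9, cx=333.4, cy=241.3
Marker side s = 0.193 m; corners in marker frame (Z=0):
  M0 = (-0.0965, +0.0965, 0)
  M1 = (+0.0965, +0.0965, 0)
  M2 = (+0.0965, -0.0965, 0)
  M3 = (-0.0965, -0.0965, 0)
rvec = (0.2838, 0.0843, -0.5534), |rvec| = θ = 0.62761 rad = 35.960°
Rodrigues: sinθ=0.58722, 1−cosθ=0.19057; R = I + sinθ·[k]× + (1−cosθ)·[k]×²:
    [+0.84840 +0.52935 +0.00289]
    [-0.50620 +0.81287 -0.28810]
    [-0.15486 +0.24296 +0.95760]
t = (0.1904, 0.2813, 1.3281) m
M0: Pc = R·M0+t = (+0.15961, +0.40859, +1.36649); u = 713.0·(+0.15961)/1.36649 + 333.4 = 416.6817, v = 444.9·(+0.40859)/1.36649 + 241.3 = 374.3284
M1: Pc = R·M1+t = (+0.32335, +0.31089, +1.33660); u = 713.0·(+0.32335)/1.33660 + 333.4 = 505.8901, v = 444.9·(+0.31089)/1.33660 + 241.3 = 344.7836
M2: Pc = R·M2+t = (+0.22119, +0.15401, +1.28971); u = 713.0·(+0.22119)/1.28971 + 333.4 = 455.6808, v = 444.9·(+0.15401)/1.28971 + 241.3 = 294.4273
M3: Pc = R·M3+t = (+0.05745, +0.25171, +1.31960); u = 713.0·(+0.05745)/1.31960 + 333.4 = 364.4396, v = 444.9·(+0.25171)/1.31960 + 241.3 = 326.1625

c0=(416.68, 374.33) c1=(505.89, 344.78) c2=(455.68, 294.43) c3=(364.44, 326.16)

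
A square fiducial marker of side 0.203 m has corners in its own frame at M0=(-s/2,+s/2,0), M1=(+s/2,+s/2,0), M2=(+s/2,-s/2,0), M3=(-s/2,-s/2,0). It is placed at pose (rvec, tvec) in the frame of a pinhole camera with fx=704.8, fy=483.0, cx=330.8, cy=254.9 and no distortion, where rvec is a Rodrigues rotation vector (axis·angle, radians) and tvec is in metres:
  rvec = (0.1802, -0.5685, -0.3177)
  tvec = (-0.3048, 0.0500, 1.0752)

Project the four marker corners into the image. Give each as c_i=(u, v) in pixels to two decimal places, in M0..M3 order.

Intrinsics K: fx=704.8, fy=483.0, cx=330.8, cy=254.9
Marker side s = 0.203 m; corners in marker frame (Z=0):
  M0 = (-0.1015, +0.1015, 0)
  M1 = (+0.1015, +0.1015, 0)
  M2 = (+0.1015, -0.1015, 0)
  M3 = (-0.1015, -0.1015, 0)
rvec = (0.1802, -0.5685, -0.3177), |rvec| = θ = 0.67572 rad = 38.716°
Rodrigues: sinθ=0.62546, 1−cosθ=0.21974; R = I + sinθ·[k]× + (1−cosθ)·[k]×²:
    [+0.79588 +0.24477 -0.55377]
    [-0.34337 +0.93580 -0.07987]
    [+0.49866 +0.25372 +0.82883]
t = (-0.3048, 0.0500, 1.0752) m
M0: Pc = R·M0+t = (-0.36074, +0.17984, +1.05034); u = 704.8·(-0.36074)/1.05034 + 330.8 = 88.7366, v = 483.0·(+0.17984)/1.05034 + 254.9 = 337.5977
M1: Pc = R·M1+t = (-0.19917, +0.11013, +1.15157); u = 704.8·(-0.19917)/1.15157 + 330.8 = 208.8984, v = 483.0·(+0.11013)/1.15157 + 254.9 = 301.0922
M2: Pc = R·M2+t = (-0.24886, -0.07984, +1.10006); u = 704.8·(-0.24886)/1.10006 + 330.8 = 171.3566, v = 483.0·(-0.07984)/1.10006 + 254.9 = 219.8469
M3: Pc = R·M3+t = (-0.41043, -0.01013, +0.99883); u = 704.8·(-0.41043)/0.99883 + 330.8 = 41.1938, v = 483.0·(-0.01013)/0.99883 + 254.9 = 250.0009

c0=(88.74, 337.60) c1=(208.90, 301.09) c2=(171.36, 219.85) c3=(41.19, 250.00)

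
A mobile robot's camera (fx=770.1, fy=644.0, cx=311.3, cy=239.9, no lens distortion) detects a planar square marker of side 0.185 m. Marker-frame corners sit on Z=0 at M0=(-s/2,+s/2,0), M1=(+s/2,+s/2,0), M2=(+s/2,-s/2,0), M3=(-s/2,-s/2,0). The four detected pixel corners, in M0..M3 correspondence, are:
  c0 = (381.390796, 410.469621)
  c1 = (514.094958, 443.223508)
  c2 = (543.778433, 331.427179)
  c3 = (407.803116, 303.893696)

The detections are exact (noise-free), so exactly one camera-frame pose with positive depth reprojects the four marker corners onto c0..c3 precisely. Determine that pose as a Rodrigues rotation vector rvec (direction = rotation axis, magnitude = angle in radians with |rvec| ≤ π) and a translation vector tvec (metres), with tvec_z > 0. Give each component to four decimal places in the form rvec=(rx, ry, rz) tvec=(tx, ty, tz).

Intrinsics K: fx=770.1, fy=644.0, cx=311.3, cy=239.9
Marker side s = 0.185 m; corners in marker frame (Z=0):
  M0 = (-0.0925, +0.0925, 0)
  M1 = (+0.0925, +0.0925, 0)
  M2 = (+0.0925, -0.0925, 0)
  M3 = (-0.0925, -0.0925, 0)
Detected image corners:
  c0 = (381.390796, 410.469621) px
  c1 = (514.094958, 443.223508) px
  c2 = (543.778433, 331.427179) px
  c3 = (407.803116, 303.893696) px
Planar DLT: solve 8×8 A·h = b for H (H[2,2]=1):
  H  [+597.39922 -117.47488 +459.93985]
  H  [+59.28192 +617.16603 +372.23574]
  H  [-0.27872 +0.07343 +1.00000]
B = K⁻¹H; ‖b₁‖=0.951483, ‖b₂‖=0.951483; λ = 2/(‖b₁‖+‖b₂‖) = 1.050991, sign → tz>0 ⇒ λ=+1.050991
r₁ = λ·B[:,0] = (+0.93371,+0.20587,-0.29293); r₂ = λ·B[:,1] = (-0.19152,+0.97845,+0.07717)
r₃ = r₁×r₂ = (+0.30250,-0.01596,+0.95302); SVD([r₁ r₂ r₃]) → R = UVᵀ:
  R  [+0.93371 -0.19152 +0.30250]
  R  [+0.20587 +0.97845 -0.01596]
  R  [-0.29293 +0.07717 +0.95302]
t = (+0.20286, +0.21597, +1.05099) m
tr R = 2.865174; θ = arccos((tr R − 1)/2) = 0.369281 rad = 21.158°
axis k = ((R−Rᵀ)₃₂, (R−Rᵀ)₁₃, (R−Rᵀ)₂₁) / (2 sinθ) = (+0.129010, +0.824820, +0.550480)
rvec = θ·k = (+0.047641, +0.304590, +0.203282)

rvec=(0.0476, 0.3046, 0.2033) tvec=(0.2029, 0.2160, 1.0510)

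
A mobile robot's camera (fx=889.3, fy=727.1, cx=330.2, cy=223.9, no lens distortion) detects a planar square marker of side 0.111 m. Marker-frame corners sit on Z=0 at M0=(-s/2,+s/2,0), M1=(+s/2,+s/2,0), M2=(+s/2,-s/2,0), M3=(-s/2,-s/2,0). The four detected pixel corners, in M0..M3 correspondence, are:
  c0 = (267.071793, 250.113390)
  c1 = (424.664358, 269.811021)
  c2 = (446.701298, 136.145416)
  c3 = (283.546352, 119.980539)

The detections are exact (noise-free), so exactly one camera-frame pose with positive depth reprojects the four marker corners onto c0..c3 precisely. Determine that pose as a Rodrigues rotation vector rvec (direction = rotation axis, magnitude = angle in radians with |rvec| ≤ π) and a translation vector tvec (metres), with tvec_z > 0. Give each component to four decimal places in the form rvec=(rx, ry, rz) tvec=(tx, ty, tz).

Intrinsics K: fx=889.3, fy=727.1, cx=330.2, cy=223.9
Marker side s = 0.111 m; corners in marker frame (Z=0):
  M0 = (-0.0555, +0.0555, 0)
  M1 = (+0.0555, +0.0555, 0)
  M2 = (+0.0555, -0.0555, 0)
  M3 = (-0.0555, -0.0555, 0)
Detected image corners:
  c0 = (267.071793, 250.113390) px
  c1 = (424.664358, 269.811021) px
  c2 = (446.701298, 136.145416) px
  c3 = (283.546352, 119.980539) px
Planar DLT: solve 8×8 A·h = b for H (H[2,2]=1):
  H  [+1345.16049 -73.92409 +354.10428]
  H  [+107.61773 +1242.15305 +194.89464]
  H  [-0.27922 +0.27894 +1.00000]
B = K⁻¹H; ‖b₁‖=1.656826, ‖b₂‖=1.656826; λ = 2/(‖b₁‖+‖b₂‖) = 0.603564, sign → tz>0 ⇒ λ=+0.603564
r₁ = λ·B[:,0] = (+0.97553,+0.14123,-0.16852); r₂ = λ·B[:,1] = (-0.11268,+0.97926,+0.16836)
r₃ = r₁×r₂ = (+0.18881,-0.14525,+0.97121); SVD([r₁ r₂ r₃]) → R = UVᵀ:
  R  [+0.97553 -0.11268 +0.18881]
  R  [+0.14123 +0.97926 -0.14525]
  R  [-0.16852 +0.16836 +0.97121]
t = (+0.01622, -0.02408, +0.60356) m
tr R = 2.926004; θ = arccos((tr R − 1)/2) = 0.272867 rad = 15.634°
axis k = ((R−Rᵀ)₃₂, (R−Rᵀ)₁₃, (R−Rᵀ)₂₁) / (2 sinθ) = (+0.581847, +0.662968, +0.471091)
rvec = θ·k = (+0.158767, +0.180902, +0.128545)

rvec=(0.1588, 0.1809, 0.1285) tvec=(0.0162, -0.0241, 0.6036)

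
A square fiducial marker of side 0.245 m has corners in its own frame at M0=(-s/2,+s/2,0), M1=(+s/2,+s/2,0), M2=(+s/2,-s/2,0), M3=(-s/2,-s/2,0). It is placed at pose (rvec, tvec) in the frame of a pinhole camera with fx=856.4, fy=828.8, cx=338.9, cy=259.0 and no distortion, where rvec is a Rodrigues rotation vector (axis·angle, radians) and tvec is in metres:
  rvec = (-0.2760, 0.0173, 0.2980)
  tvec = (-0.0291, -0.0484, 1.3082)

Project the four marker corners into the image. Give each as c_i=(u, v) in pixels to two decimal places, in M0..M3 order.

c0=(217.37, 277.68) c1=(374.15, 323.91) c2=(418.40, 180.88) c3=(268.74, 138.38)

Intrinsics K: fx=856.4, fy=828.8, cx=338.9, cy=259.0
Marker side s = 0.245 m; corners in marker frame (Z=0):
  M0 = (-0.1225, +0.1225, 0)
  M1 = (+0.1225, +0.1225, 0)
  M2 = (+0.1225, -0.1225, 0)
  M3 = (-0.1225, -0.1225, 0)
rvec = (-0.2760, 0.0173, 0.2980), |rvec| = θ = 0.40655 rad = 23.293°
Rodrigues: sinθ=0.39544, 1−cosθ=0.08151; R = I + sinθ·[k]× + (1−cosθ)·[k]×²:
    [+0.95606 -0.29221 -0.02373]
    [+0.28750 +0.91864 +0.27100]
    [-0.05739 -0.26592 +0.96229]
t = (-0.0291, -0.0484, 1.3082) m
M0: Pc = R·M0+t = (-0.18201, +0.02891, +1.28266); u = 856.4·(-0.18201)/1.28266 + 338.9 = 217.3738, v = 828.8·(+0.02891)/1.28266 + 259.0 = 277.6832
M1: Pc = R·M1+t = (+0.05222, +0.09935, +1.26860); u = 856.4·(+0.05222)/1.26860 + 338.9 = 374.1532, v = 828.8·(+0.09935)/1.26860 + 259.0 = 323.9092
M2: Pc = R·M2+t = (+0.12381, -0.12571, +1.33374); u = 856.4·(+0.12381)/1.33374 + 338.9 = 418.4008, v = 828.8·(-0.12571)/1.33374 + 259.0 = 180.8802
M3: Pc = R·M3+t = (-0.11042, -0.19615, +1.34780); u = 856.4·(-0.11042)/1.34780 + 338.9 = 268.7381, v = 828.8·(-0.19615)/1.34780 + 259.0 = 138.3807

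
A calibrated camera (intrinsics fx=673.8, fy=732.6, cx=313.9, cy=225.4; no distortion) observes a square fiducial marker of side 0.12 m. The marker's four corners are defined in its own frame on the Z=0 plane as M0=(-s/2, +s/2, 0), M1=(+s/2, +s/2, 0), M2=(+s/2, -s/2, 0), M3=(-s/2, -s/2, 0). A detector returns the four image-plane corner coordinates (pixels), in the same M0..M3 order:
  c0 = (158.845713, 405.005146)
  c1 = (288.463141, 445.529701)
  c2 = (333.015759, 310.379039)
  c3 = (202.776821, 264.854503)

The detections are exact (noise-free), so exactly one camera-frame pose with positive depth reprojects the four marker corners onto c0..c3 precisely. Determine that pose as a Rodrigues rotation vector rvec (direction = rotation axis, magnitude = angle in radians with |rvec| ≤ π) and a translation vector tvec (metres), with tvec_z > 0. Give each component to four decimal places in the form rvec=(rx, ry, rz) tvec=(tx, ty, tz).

Intrinsics K: fx=673.8, fy=732.6, cx=313.9, cy=225.4
Marker side s = 0.12 m; corners in marker frame (Z=0):
  M0 = (-0.0600, +0.0600, 0)
  M1 = (+0.0600, +0.0600, 0)
  M2 = (+0.0600, -0.0600, 0)
  M3 = (-0.0600, -0.0600, 0)
Detected image corners:
  c0 = (158.845713, 405.005146) px
  c1 = (288.463141, 445.529701) px
  c2 = (333.015759, 310.379039) px
  c3 = (202.776821, 264.854503) px
Planar DLT: solve 8×8 A·h = b for H (H[2,2]=1):
  H  [+1147.18636 -336.97253 +246.62638]
  H  [+451.87797 +1192.80774 +357.31415]
  H  [+0.26232 +0.12918 +1.00000]
B = K⁻¹H; ‖b₁‖=1.689304, ‖b₂‖=1.689304; λ = 2/(‖b₁‖+‖b₂‖) = 0.591960, sign → tz>0 ⇒ λ=+0.591960
r₁ = λ·B[:,0] = (+0.93551,+0.31735,+0.15528); r₂ = λ·B[:,1] = (-0.33167,+0.94029,+0.07647)
r₃ = r₁×r₂ = (-0.12174,-0.12304,+0.98491); SVD([r₁ r₂ r₃]) → R = UVᵀ:
  R  [+0.93551 -0.33167 -0.12174]
  R  [+0.31735 +0.94029 -0.12304]
  R  [+0.15528 +0.07647 +0.98491]
t = (-0.05910, +0.10659, +0.59196) m
tr R = 2.860705; θ = arccos((tr R − 1)/2) = 0.375424 rad = 21.510°
axis k = ((R−Rᵀ)₃₂, (R−Rᵀ)₁₃, (R−Rᵀ)₂₁) / (2 sinθ) = (+0.272065, -0.377760, +0.885030)
rvec = θ·k = (+0.102140, -0.141820, +0.332261)

rvec=(0.1021, -0.1418, 0.3323) tvec=(-0.0591, 0.1066, 0.5920)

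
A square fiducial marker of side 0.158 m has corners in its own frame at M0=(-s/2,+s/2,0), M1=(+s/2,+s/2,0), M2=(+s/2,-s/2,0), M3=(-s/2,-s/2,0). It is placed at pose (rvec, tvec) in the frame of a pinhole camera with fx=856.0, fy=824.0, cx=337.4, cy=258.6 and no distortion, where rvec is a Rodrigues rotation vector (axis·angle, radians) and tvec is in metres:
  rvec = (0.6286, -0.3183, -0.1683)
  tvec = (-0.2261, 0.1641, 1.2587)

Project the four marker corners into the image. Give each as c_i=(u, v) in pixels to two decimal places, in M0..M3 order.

Intrinsics K: fx=856.0, fy=824.0, cx=337.4, cy=258.6
Marker side s = 0.158 m; corners in marker frame (Z=0):
  M0 = (-0.0790, +0.0790, 0)
  M1 = (+0.0790, +0.0790, 0)
  M2 = (+0.0790, -0.0790, 0)
  M3 = (-0.0790, -0.0790, 0)
rvec = (0.6286, -0.3183, -0.1683), |rvec| = θ = 0.72442 rad = 41.506°
Rodrigues: sinθ=0.66270, 1−cosθ=0.25111; R = I + sinθ·[k]× + (1−cosθ)·[k]×²:
    [+0.93797 +0.05822 -0.34181]
    [-0.24970 +0.79737 -0.54941]
    [+0.24056 +0.60068 +0.76244]
t = (-0.2261, 0.1641, 1.2587) m
M0: Pc = R·M0+t = (-0.29560, +0.24682, +1.28715); u = 856.0·(-0.29560)/1.28715 + 337.4 = 140.8155, v = 824.0·(+0.24682)/1.28715 + 258.6 = 416.6069
M1: Pc = R·M1+t = (-0.14740, +0.20737, +1.32516); u = 856.0·(-0.14740)/1.32516 + 337.4 = 242.1845, v = 824.0·(+0.20737)/1.32516 + 258.6 = 387.5425
M2: Pc = R·M2+t = (-0.15660, +0.08138, +1.23025); u = 856.0·(-0.15660)/1.23025 + 337.4 = 228.4388, v = 824.0·(+0.08138)/1.23025 + 258.6 = 313.1078
M3: Pc = R·M3+t = (-0.30480, +0.12083, +1.19224); u = 856.0·(-0.30480)/1.19224 + 337.4 = 118.5623, v = 824.0·(+0.12083)/1.19224 + 258.6 = 342.1130

c0=(140.82, 416.61) c1=(242.18, 387.54) c2=(228.44, 313.11) c3=(118.56, 342.11)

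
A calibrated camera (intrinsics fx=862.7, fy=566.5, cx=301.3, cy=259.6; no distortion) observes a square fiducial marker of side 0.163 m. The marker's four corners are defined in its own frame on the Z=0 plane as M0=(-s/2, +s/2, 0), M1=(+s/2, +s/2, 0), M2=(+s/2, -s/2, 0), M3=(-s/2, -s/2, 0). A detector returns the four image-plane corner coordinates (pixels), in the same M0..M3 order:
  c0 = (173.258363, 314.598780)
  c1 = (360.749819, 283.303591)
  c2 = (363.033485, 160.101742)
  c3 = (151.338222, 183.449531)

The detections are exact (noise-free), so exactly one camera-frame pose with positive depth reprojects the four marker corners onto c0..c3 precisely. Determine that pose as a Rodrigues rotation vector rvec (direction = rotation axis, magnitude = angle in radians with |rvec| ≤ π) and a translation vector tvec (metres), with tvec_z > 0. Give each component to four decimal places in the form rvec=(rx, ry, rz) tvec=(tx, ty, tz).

rvec=(0.4781, -0.4089, -0.1248) tvec=(-0.0263, -0.0245, 0.6560)

Intrinsics K: fx=862.7, fy=566.5, cx=301.3, cy=259.6
Marker side s = 0.163 m; corners in marker frame (Z=0):
  M0 = (-0.0815, +0.0815, 0)
  M1 = (+0.0815, +0.0815, 0)
  M2 = (+0.0815, -0.0815, 0)
  M3 = (-0.0815, -0.0815, 0)
Detected image corners:
  c0 = (173.258363, 314.598780) px
  c1 = (360.749819, 283.303591) px
  c2 = (363.033485, 160.101742) px
  c3 = (151.338222, 183.449531) px
Planar DLT: solve 8×8 A·h = b for H (H[2,2]=1):
  H  [+1361.04152 +245.04012 +266.75401]
  H  [-42.52708 +948.02780 +238.48342]
  H  [+0.53753 +0.71752 +1.00000]
B = K⁻¹H; ‖b₁‖=1.524503, ‖b₂‖=1.524503; λ = 2/(‖b₁‖+‖b₂‖) = 0.655951, sign → tz>0 ⇒ λ=+0.655951
r₁ = λ·B[:,0] = (+0.91172,-0.21082,+0.35259); r₂ = λ·B[:,1] = (+0.02194,+0.88204,+0.47066)
r₃ = r₁×r₂ = (-0.41023,-0.42137,+0.80880); SVD([r₁ r₂ r₃]) → R = UVᵀ:
  R  [+0.91172 +0.02194 -0.41023]
  R  [-0.21082 +0.88204 -0.42137]
  R  [+0.35259 +0.47066 +0.80880]
t = (-0.02627, -0.02445, +0.65595) m
tr R = 2.602564; θ = arccos((tr R − 1)/2) = 0.641362 rad = 36.747°
axis k = ((R−Rᵀ)₃₂, (R−Rᵀ)₁₃, (R−Rᵀ)₂₁) / (2 sinθ) = (+0.745487, -0.637504, -0.194519)
rvec = θ·k = (+0.478127, -0.408871, -0.124757)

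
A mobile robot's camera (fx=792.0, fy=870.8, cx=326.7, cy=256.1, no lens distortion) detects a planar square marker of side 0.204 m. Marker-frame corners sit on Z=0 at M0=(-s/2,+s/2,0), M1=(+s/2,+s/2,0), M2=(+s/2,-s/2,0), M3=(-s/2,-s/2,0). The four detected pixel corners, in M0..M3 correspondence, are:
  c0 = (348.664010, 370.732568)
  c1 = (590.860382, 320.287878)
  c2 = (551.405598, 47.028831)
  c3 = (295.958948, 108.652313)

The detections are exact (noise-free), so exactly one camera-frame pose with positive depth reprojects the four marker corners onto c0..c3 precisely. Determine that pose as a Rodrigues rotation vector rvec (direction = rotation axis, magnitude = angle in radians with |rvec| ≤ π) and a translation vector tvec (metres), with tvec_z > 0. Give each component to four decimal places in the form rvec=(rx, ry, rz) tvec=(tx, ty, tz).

rvec=(0.1956, 0.0738, -0.2077) tvec=(0.0965, -0.0296, 0.6433)

Intrinsics K: fx=792.0, fy=870.8, cx=326.7, cy=256.1
Marker side s = 0.204 m; corners in marker frame (Z=0):
  M0 = (-0.1020, +0.1020, 0)
  M1 = (+0.1020, +0.1020, 0)
  M2 = (+0.1020, -0.1020, 0)
  M3 = (-0.1020, -0.1020, 0)
Detected image corners:
  c0 = (348.664010, 370.732568) px
  c1 = (590.860382, 320.287878) px
  c2 = (551.405598, 47.028831) px
  c3 = (295.958948, 108.652313) px
Planar DLT: solve 8×8 A·h = b for H (H[2,2]=1):
  H  [+1154.21965 +354.92528 +445.56520]
  H  [-304.45444 +1372.62163 +216.01701]
  H  [-0.14448 +0.28780 +1.00000]
B = K⁻¹H; ‖b₁‖=1.554453, ‖b₂‖=1.554453; λ = 2/(‖b₁‖+‖b₂‖) = 0.643313, sign → tz>0 ⇒ λ=+0.643313
r₁ = λ·B[:,0] = (+0.97587,-0.19758,-0.09294); r₂ = λ·B[:,1] = (+0.21192,+0.95959,+0.18514)
r₃ = r₁×r₂ = (+0.05261,-0.20037,+0.97831); SVD([r₁ r₂ r₃]) → R = UVᵀ:
  R  [+0.97587 +0.21192 +0.05261]
  R  [-0.19758 +0.95959 -0.20037]
  R  [-0.09294 +0.18514 +0.97831]
t = (+0.09655, -0.02961, +0.64331) m
tr R = 2.913766; θ = arccos((tr R − 1)/2) = 0.294722 rad = 16.886°
axis k = ((R−Rᵀ)₃₂, (R−Rᵀ)₁₃, (R−Rᵀ)₂₁) / (2 sinθ) = (+0.663595, +0.250536, -0.704893)
rvec = θ·k = (+0.195576, +0.073838, -0.207748)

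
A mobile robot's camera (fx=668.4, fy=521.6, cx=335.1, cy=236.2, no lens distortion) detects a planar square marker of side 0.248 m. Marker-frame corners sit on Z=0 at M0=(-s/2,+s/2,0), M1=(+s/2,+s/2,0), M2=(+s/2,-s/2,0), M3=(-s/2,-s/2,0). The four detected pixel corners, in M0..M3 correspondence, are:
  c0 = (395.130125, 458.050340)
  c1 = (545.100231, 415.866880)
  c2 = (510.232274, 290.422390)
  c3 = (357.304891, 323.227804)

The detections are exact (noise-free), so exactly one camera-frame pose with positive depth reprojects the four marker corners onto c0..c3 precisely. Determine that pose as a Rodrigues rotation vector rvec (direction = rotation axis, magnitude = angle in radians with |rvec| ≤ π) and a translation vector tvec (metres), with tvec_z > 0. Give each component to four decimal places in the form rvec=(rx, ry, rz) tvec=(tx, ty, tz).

rvec=(-0.0230, -0.2880, -0.2152) tvec=(0.1736, 0.2512, 0.9702)

Intrinsics K: fx=668.4, fy=521.6, cx=335.1, cy=236.2
Marker side s = 0.248 m; corners in marker frame (Z=0):
  M0 = (-0.1240, +0.1240, 0)
  M1 = (+0.1240, +0.1240, 0)
  M2 = (+0.1240, -0.1240, 0)
  M3 = (-0.1240, -0.1240, 0)
Detected image corners:
  c0 = (395.130125, 458.050340) px
  c1 = (545.100231, 415.866880) px
  c2 = (510.232274, 290.422390) px
  c3 = (357.304891, 323.227804) px
Planar DLT: solve 8×8 A·h = b for H (H[2,2]=1):
  H  [+743.09715 +150.14589 +454.71215]
  H  [-42.23939 +527.17488 +371.27861]
  H  [+0.29301 +0.00842 +1.00000]
B = K⁻¹H; ‖b₁‖=1.030754, ‖b₂‖=1.030754; λ = 2/(‖b₁‖+‖b₂‖) = 0.970163, sign → tz>0 ⇒ λ=+0.970163
r₁ = λ·B[:,0] = (+0.93607,-0.20729,+0.28427); r₂ = λ·B[:,1] = (+0.21384,+0.97683,+0.00817)
r₃ = r₁×r₂ = (-0.27937,+0.05314,+0.95871); SVD([r₁ r₂ r₃]) → R = UVᵀ:
  R  [+0.93607 +0.21384 -0.27937]
  R  [-0.20729 +0.97683 +0.05314]
  R  [+0.28427 +0.00817 +0.95871]
t = (+0.17361, +0.25124, +0.97016) m
tr R = 2.871613; θ = arccos((tr R − 1)/2) = 0.360256 rad = 20.641°
axis k = ((R−Rᵀ)₃₂, (R−Rᵀ)₁₃, (R−Rᵀ)₂₁) / (2 sinθ) = (-0.063797, -0.799459, -0.597324)
rvec = θ·k = (-0.022983, -0.288010, -0.215189)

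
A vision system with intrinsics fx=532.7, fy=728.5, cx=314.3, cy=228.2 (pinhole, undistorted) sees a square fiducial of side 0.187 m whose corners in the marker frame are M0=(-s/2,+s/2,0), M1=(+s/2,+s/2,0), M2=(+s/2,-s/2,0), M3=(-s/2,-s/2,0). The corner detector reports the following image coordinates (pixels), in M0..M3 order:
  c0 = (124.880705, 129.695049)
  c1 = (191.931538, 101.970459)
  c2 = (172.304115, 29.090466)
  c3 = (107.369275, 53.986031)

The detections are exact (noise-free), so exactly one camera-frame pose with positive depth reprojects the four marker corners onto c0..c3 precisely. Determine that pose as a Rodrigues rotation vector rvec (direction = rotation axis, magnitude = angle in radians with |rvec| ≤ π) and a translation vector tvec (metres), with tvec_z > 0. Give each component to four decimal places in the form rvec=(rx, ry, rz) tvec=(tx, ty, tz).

rvec=(-0.3498, -0.1368, -0.3666) tvec=(-0.4606, -0.3071, 1.4875)

Intrinsics K: fx=532.7, fy=728.5, cx=314.3, cy=228.2
Marker side s = 0.187 m; corners in marker frame (Z=0):
  M0 = (-0.0935, +0.0935, 0)
  M1 = (+0.0935, +0.0935, 0)
  M2 = (+0.0935, -0.0935, 0)
  M3 = (-0.0935, -0.0935, 0)
Detected image corners:
  c0 = (124.880705, 129.695049) px
  c1 = (191.931538, 101.970459) px
  c2 = (172.304115, 29.090466) px
  c3 = (107.369275, 53.986031) px
Planar DLT: solve 8×8 A·h = b for H (H[2,2]=1):
  H  [+372.17222 +68.34829 +149.34175]
  H  [-130.32272 +380.83571 +77.80310]
  H  [+0.12996 -0.20803 +1.00000]
B = K⁻¹H; ‖b₁‖=0.672285, ‖b₂‖=0.672285; λ = 2/(‖b₁‖+‖b₂‖) = 1.487464, sign → tz>0 ⇒ λ=+1.487464
r₁ = λ·B[:,0] = (+0.92517,-0.32665,+0.19331); r₂ = λ·B[:,1] = (+0.37342,+0.87453,-0.30944)
r₃ = r₁×r₂ = (-0.06797,+0.35847,+0.93106); SVD([r₁ r₂ r₃]) → R = UVᵀ:
  R  [+0.92517 +0.37342 -0.06797]
  R  [-0.32665 +0.87453 +0.35847]
  R  [+0.19331 -0.30944 +0.93106]
t = (-0.46061, -0.30708, +1.48746) m
tr R = 2.730758; θ = arccos((tr R − 1)/2) = 0.524890 rad = 30.074°
axis k = ((R−Rᵀ)₃₂, (R−Rᵀ)₁₃, (R−Rᵀ)₂₁) / (2 sinθ) = (-0.666423, -0.260698, -0.698511)
rvec = θ·k = (-0.349799, -0.136837, -0.366641)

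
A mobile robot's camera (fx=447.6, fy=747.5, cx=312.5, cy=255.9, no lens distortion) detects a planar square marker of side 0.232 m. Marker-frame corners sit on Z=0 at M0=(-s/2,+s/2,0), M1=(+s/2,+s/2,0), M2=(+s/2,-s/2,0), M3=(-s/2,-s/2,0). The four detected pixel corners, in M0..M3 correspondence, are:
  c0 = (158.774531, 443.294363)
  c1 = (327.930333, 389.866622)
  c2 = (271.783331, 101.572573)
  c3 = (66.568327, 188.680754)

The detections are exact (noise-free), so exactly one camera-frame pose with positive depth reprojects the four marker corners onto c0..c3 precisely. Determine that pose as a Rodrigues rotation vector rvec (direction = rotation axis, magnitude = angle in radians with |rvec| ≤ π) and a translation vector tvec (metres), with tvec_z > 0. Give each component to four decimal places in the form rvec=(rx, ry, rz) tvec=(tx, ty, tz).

Intrinsics K: fx=447.6, fy=747.5, cx=312.5, cy=255.9
Marker side s = 0.232 m; corners in marker frame (Z=0):
  M0 = (-0.1160, +0.1160, 0)
  M1 = (+0.1160, +0.1160, 0)
  M2 = (+0.1160, -0.1160, 0)
  M3 = (-0.1160, -0.1160, 0)
Detected image corners:
  c0 = (158.774531, 443.294363) px
  c1 = (327.930333, 389.866622) px
  c2 = (271.783331, 101.572573) px
  c3 = (66.568327, 188.680754) px
Planar DLT: solve 8×8 A·h = b for H (H[2,2]=1):
  H  [+738.47381 +517.32366 +207.18145]
  H  [-376.39645 +1433.10807 +296.91903]
  H  [-0.29010 +0.94530 +1.00000]
B = K⁻¹H; ‖b₁‖=1.918051, ‖b₂‖=1.918051; λ = 2/(‖b₁‖+‖b₂‖) = 0.521362, sign → tz>0 ⇒ λ=+0.521362
r₁ = λ·B[:,0] = (+0.96577,-0.21075,-0.15125); r₂ = λ·B[:,1] = (+0.25849,+0.83084,+0.49284)
r₃ = r₁×r₂ = (+0.02180,-0.51507,+0.85687); SVD([r₁ r₂ r₃]) → R = UVᵀ:
  R  [+0.96577 +0.25849 +0.02180]
  R  [-0.21075 +0.83084 -0.51507]
  R  [-0.15125 +0.49284 +0.85687]
t = (-0.12267, +0.02861, +0.52136) m
tr R = 2.653475; θ = arccos((tr R − 1)/2) = 0.597512 rad = 34.235°
axis k = ((R−Rᵀ)₃₂, (R−Rᵀ)₁₃, (R−Rᵀ)₂₁) / (2 sinθ) = (+0.895784, +0.153796, -0.417034)
rvec = θ·k = (+0.535242, +0.091895, -0.249183)

rvec=(0.5352, 0.0919, -0.2492) tvec=(-0.1227, 0.0286, 0.5214)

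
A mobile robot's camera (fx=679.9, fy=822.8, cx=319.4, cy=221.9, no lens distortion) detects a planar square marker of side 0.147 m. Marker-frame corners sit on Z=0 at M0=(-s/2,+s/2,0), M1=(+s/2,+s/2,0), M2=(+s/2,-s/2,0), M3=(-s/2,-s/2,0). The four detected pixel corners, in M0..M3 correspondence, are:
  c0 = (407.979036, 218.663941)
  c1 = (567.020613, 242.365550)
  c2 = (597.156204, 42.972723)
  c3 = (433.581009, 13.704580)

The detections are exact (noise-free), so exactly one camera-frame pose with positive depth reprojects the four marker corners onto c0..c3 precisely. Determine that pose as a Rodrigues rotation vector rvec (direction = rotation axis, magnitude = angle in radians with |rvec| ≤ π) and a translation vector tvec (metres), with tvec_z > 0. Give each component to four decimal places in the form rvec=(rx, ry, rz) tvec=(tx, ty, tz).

Intrinsics K: fx=679.9, fy=822.8, cx=319.4, cy=221.9
Marker side s = 0.147 m; corners in marker frame (Z=0):
  M0 = (-0.0735, +0.0735, 0)
  M1 = (+0.0735, +0.0735, 0)
  M2 = (+0.0735, -0.0735, 0)
  M3 = (-0.0735, -0.0735, 0)
Detected image corners:
  c0 = (407.979036, 218.663941) px
  c1 = (567.020613, 242.365550) px
  c2 = (597.156204, 42.972723) px
  c3 = (433.581009, 13.704580) px
Planar DLT: solve 8×8 A·h = b for H (H[2,2]=1):
  H  [+1176.64727 -80.14777 +502.15089]
  H  [+200.40024 +1403.41999 +131.20535]
  H  [+0.15866 +0.21860 +1.00000]
B = K⁻¹H; ‖b₁‖=1.675736, ‖b₂‖=1.675736; λ = 2/(‖b₁‖+‖b₂‖) = 0.596753, sign → tz>0 ⇒ λ=+0.596753
r₁ = λ·B[:,0] = (+0.98827,+0.11981,+0.09468); r₂ = λ·B[:,1] = (-0.13163,+0.98268,+0.13045)
r₃ = r₁×r₂ = (-0.07741,-0.14139,+0.98692); SVD([r₁ r₂ r₃]) → R = UVᵀ:
  R  [+0.98827 -0.13163 -0.07741]
  R  [+0.11981 +0.98268 -0.14139]
  R  [+0.09468 +0.13045 +0.98692]
t = (+0.16040, -0.06578, +0.59675) m
tr R = 2.957873; θ = arccos((tr R − 1)/2) = 0.205611 rad = 11.781°
axis k = ((R−Rᵀ)₃₂, (R−Rᵀ)₁₃, (R−Rᵀ)₂₁) / (2 sinθ) = (+0.665729, -0.421461, +0.615772)
rvec = θ·k = (+0.136882, -0.086657, +0.126610)

rvec=(0.1369, -0.0867, 0.1266) tvec=(0.1604, -0.0658, 0.5968)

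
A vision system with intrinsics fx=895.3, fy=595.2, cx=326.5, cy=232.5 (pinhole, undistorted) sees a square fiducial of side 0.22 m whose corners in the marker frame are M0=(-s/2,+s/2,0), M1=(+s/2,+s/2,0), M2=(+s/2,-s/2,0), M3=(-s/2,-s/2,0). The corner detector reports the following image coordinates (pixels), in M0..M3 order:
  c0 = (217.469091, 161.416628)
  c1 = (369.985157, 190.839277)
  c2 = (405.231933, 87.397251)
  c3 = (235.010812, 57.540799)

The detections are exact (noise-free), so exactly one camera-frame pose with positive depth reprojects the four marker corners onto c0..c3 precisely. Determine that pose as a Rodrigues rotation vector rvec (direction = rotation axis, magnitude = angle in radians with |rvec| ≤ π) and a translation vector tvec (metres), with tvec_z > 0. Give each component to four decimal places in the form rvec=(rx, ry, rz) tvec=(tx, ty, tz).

rvec=(0.5690, 0.2189, 0.2437) tvec=(-0.0276, -0.2054, 1.1571)

Intrinsics K: fx=895.3, fy=595.2, cx=326.5, cy=232.5
Marker side s = 0.22 m; corners in marker frame (Z=0):
  M0 = (-0.1100, +0.1100, 0)
  M1 = (+0.1100, +0.1100, 0)
  M2 = (+0.1100, -0.1100, 0)
  M3 = (-0.1100, -0.1100, 0)
Detected image corners:
  c0 = (217.469091, 161.416628) px
  c1 = (369.985157, 190.839277) px
  c2 = (405.231933, 87.397251) px
  c3 = (235.010812, 57.540799) px
Planar DLT: solve 8×8 A·h = b for H (H[2,2]=1):
  H  [+695.13717 +27.69084 +305.18051]
  H  [+119.99897 +530.77952 +126.83926]
  H  [-0.11806 +0.47941 +1.00000]
B = K⁻¹H; ‖b₁‖=0.864209, ‖b₂‖=0.864209; λ = 2/(‖b₁‖+‖b₂‖) = 1.157127, sign → tz>0 ⇒ λ=+1.157127
r₁ = λ·B[:,0] = (+0.94825,+0.28665,-0.13661); r₂ = λ·B[:,1] = (-0.16651,+0.81519,+0.55474)
r₃ = r₁×r₂ = (+0.27038,-0.50328,+0.82073); SVD([r₁ r₂ r₃]) → R = UVᵀ:
  R  [+0.94825 -0.16651 +0.27038]
  R  [+0.28665 +0.81519 -0.50328]
  R  [-0.13661 +0.55474 +0.82073]
t = (-0.02755, -0.20541, +1.15713) m
tr R = 2.584174; θ = arccos((tr R − 1)/2) = 0.656576 rad = 37.619°
axis k = ((R−Rᵀ)₃₂, (R−Rᵀ)₁₃, (R−Rᵀ)₂₁) / (2 sinθ) = (+0.866646, +0.333370, +0.371199)
rvec = θ·k = (+0.569019, +0.218883, +0.243720)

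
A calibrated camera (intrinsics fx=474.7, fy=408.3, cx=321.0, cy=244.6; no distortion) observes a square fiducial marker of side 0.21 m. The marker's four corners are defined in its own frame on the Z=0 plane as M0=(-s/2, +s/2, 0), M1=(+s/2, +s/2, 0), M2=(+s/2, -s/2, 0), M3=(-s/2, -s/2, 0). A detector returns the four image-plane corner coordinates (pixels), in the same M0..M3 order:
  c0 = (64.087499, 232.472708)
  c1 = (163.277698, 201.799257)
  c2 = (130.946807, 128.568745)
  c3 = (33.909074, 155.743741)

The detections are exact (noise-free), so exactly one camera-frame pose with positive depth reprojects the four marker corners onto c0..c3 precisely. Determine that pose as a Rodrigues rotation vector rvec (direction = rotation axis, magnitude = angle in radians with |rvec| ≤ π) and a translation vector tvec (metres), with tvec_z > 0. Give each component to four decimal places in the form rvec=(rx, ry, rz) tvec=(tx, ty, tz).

Intrinsics K: fx=474.7, fy=408.3, cx=321.0, cy=244.6
Marker side s = 0.21 m; corners in marker frame (Z=0):
  M0 = (-0.1050, +0.1050, 0)
  M1 = (+0.1050, +0.1050, 0)
  M2 = (+0.1050, -0.1050, 0)
  M3 = (-0.1050, -0.1050, 0)
Detected image corners:
  c0 = (64.087499, 232.472708) px
  c1 = (163.277698, 201.799257) px
  c2 = (130.946807, 128.568745) px
  c3 = (33.909074, 155.743741) px
Planar DLT: solve 8×8 A·h = b for H (H[2,2]=1):
  H  [+483.00830 +133.61558 +98.63353]
  H  [-108.49895 +328.86771 +178.78579]
  H  [+0.16198 -0.15607 +1.00000]
B = K⁻¹H; ‖b₁‖=0.991084, ‖b₂‖=0.991084; λ = 2/(‖b₁‖+‖b₂‖) = 1.008996, sign → tz>0 ⇒ λ=+1.008996
r₁ = λ·B[:,0] = (+0.91614,-0.36603,+0.16344); r₂ = λ·B[:,1] = (+0.39049,+0.90704,-0.15747)
r₃ = r₁×r₂ = (-0.09060,+0.20809,+0.97391); SVD([r₁ r₂ r₃]) → R = UVᵀ:
  R  [+0.91614 +0.39049 -0.09060]
  R  [-0.36603 +0.90704 +0.20809]
  R  [+0.16344 -0.15747 +0.97391]
t = (-0.47265, -0.16264, +1.00900) m
tr R = 2.797081; θ = arccos((tr R − 1)/2) = 0.454363 rad = 26.033°
axis k = ((R−Rᵀ)₃₂, (R−Rᵀ)₁₃, (R−Rᵀ)₂₁) / (2 sinθ) = (-0.416458, -0.289411, -0.861861)
rvec = θ·k = (-0.189223, -0.131498, -0.391598)

rvec=(-0.1892, -0.1315, -0.3916) tvec=(-0.4726, -0.1626, 1.0090)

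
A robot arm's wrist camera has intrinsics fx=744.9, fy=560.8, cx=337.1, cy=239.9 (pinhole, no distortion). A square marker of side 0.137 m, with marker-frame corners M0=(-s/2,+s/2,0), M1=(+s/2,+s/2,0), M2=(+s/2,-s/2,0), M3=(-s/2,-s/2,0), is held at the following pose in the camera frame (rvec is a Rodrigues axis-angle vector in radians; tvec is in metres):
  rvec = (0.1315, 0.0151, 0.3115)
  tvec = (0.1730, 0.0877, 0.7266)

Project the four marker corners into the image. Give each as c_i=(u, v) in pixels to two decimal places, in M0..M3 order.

c0=(425.18, 340.07) c1=(557.07, 371.97) c2=(605.88, 274.33) c3=(470.73, 241.53)

Intrinsics K: fx=744.9, fy=560.8, cx=337.1, cy=239.9
Marker side s = 0.137 m; corners in marker frame (Z=0):
  M0 = (-0.0685, +0.0685, 0)
  M1 = (+0.0685, +0.0685, 0)
  M2 = (+0.0685, -0.0685, 0)
  M3 = (-0.0685, -0.0685, 0)
rvec = (0.1315, 0.0151, 0.3115), |rvec| = θ = 0.33846 rad = 19.392°
Rodrigues: sinθ=0.33203, 1−cosθ=0.05673; R = I + sinθ·[k]× + (1−cosθ)·[k]×²:
    [+0.95183 -0.30460 +0.03510]
    [+0.30657 +0.94338 -0.12667]
    [+0.00547 +0.13133 +0.99132]
t = (0.1730, 0.0877, 0.7266) m
M0: Pc = R·M0+t = (+0.08693, +0.13132, +0.73522); u = 744.9·(+0.08693)/0.73522 + 337.1 = 425.1786, v = 560.8·(+0.13132)/0.73522 + 239.9 = 340.0673
M1: Pc = R·M1+t = (+0.21734, +0.17332, +0.73597); u = 744.9·(+0.21734)/0.73597 + 337.1 = 557.0719, v = 560.8·(+0.17332)/0.73597 + 239.9 = 371.9687
M2: Pc = R·M2+t = (+0.25907, +0.04408, +0.71798); u = 744.9·(+0.25907)/0.71798 + 337.1 = 605.8798, v = 560.8·(+0.04408)/0.71798 + 239.9 = 274.3289
M3: Pc = R·M3+t = (+0.12866, +0.00208, +0.71723); u = 744.9·(+0.12866)/0.71723 + 337.1 = 470.7288, v = 560.8·(+0.00208)/0.71723 + 239.9 = 241.5250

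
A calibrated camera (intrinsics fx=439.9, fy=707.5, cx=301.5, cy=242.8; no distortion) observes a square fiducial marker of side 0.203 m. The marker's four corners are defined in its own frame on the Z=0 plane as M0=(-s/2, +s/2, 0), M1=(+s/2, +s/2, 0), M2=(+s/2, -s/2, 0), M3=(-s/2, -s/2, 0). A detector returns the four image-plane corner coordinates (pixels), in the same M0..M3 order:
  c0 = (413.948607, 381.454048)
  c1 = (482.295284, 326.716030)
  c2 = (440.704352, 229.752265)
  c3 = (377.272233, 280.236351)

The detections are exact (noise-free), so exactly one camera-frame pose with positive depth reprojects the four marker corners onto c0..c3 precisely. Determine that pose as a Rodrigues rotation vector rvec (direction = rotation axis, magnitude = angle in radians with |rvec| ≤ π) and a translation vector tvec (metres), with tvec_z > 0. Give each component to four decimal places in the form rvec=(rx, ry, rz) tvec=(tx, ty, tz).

Intrinsics K: fx=439.9, fy=707.5, cx=301.5, cy=242.8
Marker side s = 0.203 m; corners in marker frame (Z=0):
  M0 = (-0.1015, +0.1015, 0)
  M1 = (+0.1015, +0.1015, 0)
  M2 = (+0.1015, -0.1015, 0)
  M3 = (-0.1015, -0.1015, 0)
Detected image corners:
  c0 = (413.948607, 381.454048) px
  c1 = (482.295284, 326.716030) px
  c2 = (440.704352, 229.752265) px
  c3 = (377.272233, 280.236351) px
Planar DLT: solve 8×8 A·h = b for H (H[2,2]=1):
  H  [+329.45928 +32.15608 +427.85237]
  H  [-254.97335 +373.96744 +302.62142]
  H  [+0.01246 -0.37483 +1.00000]
B = K⁻¹H; ‖b₁‖=0.825424, ‖b₂‖=0.825424; λ = 2/(‖b₁‖+‖b₂‖) = 1.211498, sign → tz>0 ⇒ λ=+1.211498
r₁ = λ·B[:,0] = (+0.89699,-0.44179,+0.01510); r₂ = λ·B[:,1] = (+0.39980,+0.79621,-0.45411)
r₃ = r₁×r₂ = (+0.18860,+0.41337,+0.89082); SVD([r₁ r₂ r₃]) → R = UVᵀ:
  R  [+0.89699 +0.39980 +0.18860]
  R  [-0.44179 +0.79621 +0.41337]
  R  [+0.01510 -0.45411 +0.89082]
t = (+0.34798, +0.10244, +1.21150) m
tr R = 2.584020; θ = arccos((tr R − 1)/2) = 0.656702 rad = 37.626°
axis k = ((R−Rᵀ)₃₂, (R−Rᵀ)₁₃, (R−Rᵀ)₂₁) / (2 sinθ) = (-0.710453, +0.142092, -0.689250)
rvec = θ·k = (-0.466556, +0.093312, -0.452632)

rvec=(-0.4666, 0.0933, -0.4526) tvec=(0.3480, 0.1024, 1.2115)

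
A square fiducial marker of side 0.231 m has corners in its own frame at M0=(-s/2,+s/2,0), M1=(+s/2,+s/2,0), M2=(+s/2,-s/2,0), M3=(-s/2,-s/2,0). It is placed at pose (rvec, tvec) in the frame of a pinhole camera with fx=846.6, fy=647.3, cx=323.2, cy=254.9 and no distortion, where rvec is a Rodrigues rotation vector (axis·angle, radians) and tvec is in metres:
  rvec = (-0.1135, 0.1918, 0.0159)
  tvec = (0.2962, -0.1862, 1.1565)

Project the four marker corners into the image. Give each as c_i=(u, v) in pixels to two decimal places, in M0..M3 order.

Intrinsics K: fx=846.6, fy=647.3, cx=323.2, cy=254.9
Marker side s = 0.231 m; corners in marker frame (Z=0):
  M0 = (-0.1155, +0.1155, 0)
  M1 = (+0.1155, +0.1155, 0)
  M2 = (+0.1155, -0.1155, 0)
  M3 = (-0.1155, -0.1155, 0)
rvec = (-0.1135, 0.1918, 0.0159), |rvec| = θ = 0.22343 rad = 12.802°
Rodrigues: sinθ=0.22158, 1−cosθ=0.02486; R = I + sinθ·[k]× + (1−cosθ)·[k]×²:
    [+0.98156 -0.02661 +0.18931]
    [+0.00493 +0.99346 +0.11408]
    [-0.19111 -0.11104 +0.97527]
t = (0.2962, -0.1862, 1.1565) m
M0: Pc = R·M0+t = (+0.17976, -0.07202, +1.16575); u = 846.6·(+0.17976)/1.16575 + 323.2 = 453.7448, v = 647.3·(-0.07202)/1.16575 + 254.9 = 214.9072
M1: Pc = R·M1+t = (+0.40650, -0.07089, +1.12160); u = 846.6·(+0.40650)/1.12160 + 323.2 = 630.0290, v = 647.3·(-0.07089)/1.12160 + 254.9 = 213.9901
M2: Pc = R·M2+t = (+0.41264, -0.30038, +1.14725); u = 846.6·(+0.41264)/1.14725 + 323.2 = 627.7046, v = 647.3·(-0.30038)/1.14725 + 254.9 = 85.4229
M3: Pc = R·M3+t = (+0.18590, -0.30151, +1.19140); u = 846.6·(+0.18590)/1.19140 + 323.2 = 455.3018, v = 647.3·(-0.30151)/1.19140 + 254.9 = 91.0841

c0=(453.74, 214.91) c1=(630.03, 213.99) c2=(627.70, 85.42) c3=(455.30, 91.08)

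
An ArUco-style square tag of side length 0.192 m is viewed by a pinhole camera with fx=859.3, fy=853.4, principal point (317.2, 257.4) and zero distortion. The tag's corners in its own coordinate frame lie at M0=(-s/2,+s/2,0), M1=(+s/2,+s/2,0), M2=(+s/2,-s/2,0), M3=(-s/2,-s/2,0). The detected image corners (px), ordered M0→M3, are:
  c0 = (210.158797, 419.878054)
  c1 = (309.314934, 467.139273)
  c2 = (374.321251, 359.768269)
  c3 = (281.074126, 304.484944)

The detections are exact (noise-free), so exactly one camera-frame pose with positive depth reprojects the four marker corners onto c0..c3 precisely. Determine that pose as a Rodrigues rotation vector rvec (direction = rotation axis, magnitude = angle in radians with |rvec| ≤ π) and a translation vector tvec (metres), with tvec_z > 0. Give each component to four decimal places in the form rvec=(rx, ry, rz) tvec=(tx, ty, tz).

Intrinsics K: fx=859.3, fy=853.4, cx=317.2, cy=257.4
Marker side s = 0.192 m; corners in marker frame (Z=0):
  M0 = (-0.0960, +0.0960, 0)
  M1 = (+0.0960, +0.0960, 0)
  M2 = (+0.0960, -0.0960, 0)
  M3 = (-0.0960, -0.0960, 0)
Detected image corners:
  c0 = (210.158797, 419.878054) px
  c1 = (309.314934, 467.139273) px
  c2 = (374.321251, 359.768269) px
  c3 = (281.074126, 304.484944) px
Planar DLT: solve 8×8 A·h = b for H (H[2,2]=1):
  H  [+616.77105 -365.55084 +295.67272]
  H  [+420.00225 +563.25460 +388.56625]
  H  [+0.39420 -0.04144 +1.00000]
B = K⁻¹H; ‖b₁‖=0.788782, ‖b₂‖=0.788782; λ = 2/(‖b₁‖+‖b₂‖) = 1.267777, sign → tz>0 ⇒ λ=+1.267777
r₁ = λ·B[:,0] = (+0.72548,+0.47320,+0.49975); r₂ = λ·B[:,1] = (-0.51993,+0.85259,-0.05253)
r₃ = r₁×r₂ = (-0.45094,-0.22172,+0.86457); SVD([r₁ r₂ r₃]) → R = UVᵀ:
  R  [+0.72548 -0.51993 -0.45094]
  R  [+0.47320 +0.85259 -0.22172]
  R  [+0.49975 -0.05253 +0.86457]
t = (-0.03176, +0.19486, +1.26778) m
tr R = 2.442649; θ = arccos((tr R − 1)/2) = 0.765083 rad = 43.836°
axis k = ((R−Rᵀ)₃₂, (R−Rᵀ)₁₃, (R−Rᵀ)₂₁) / (2 sinθ) = (+0.122143, -0.686327, +0.716963)
rvec = θ·k = (+0.093450, -0.525098, +0.548536)

rvec=(0.0934, -0.5251, 0.5485) tvec=(-0.0318, 0.1949, 1.2678)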